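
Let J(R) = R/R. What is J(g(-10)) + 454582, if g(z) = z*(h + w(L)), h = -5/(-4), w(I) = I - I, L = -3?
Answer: 454583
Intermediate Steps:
w(I) = 0
h = 5/4 (h = -5*(-1/4) = 5/4 ≈ 1.2500)
g(z) = 5*z/4 (g(z) = z*(5/4 + 0) = z*(5/4) = 5*z/4)
J(R) = 1
J(g(-10)) + 454582 = 1 + 454582 = 454583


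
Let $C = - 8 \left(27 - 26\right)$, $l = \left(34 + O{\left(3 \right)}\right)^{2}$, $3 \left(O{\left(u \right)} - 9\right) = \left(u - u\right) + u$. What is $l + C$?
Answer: $1928$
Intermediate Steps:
$O{\left(u \right)} = 9 + \frac{u}{3}$ ($O{\left(u \right)} = 9 + \frac{\left(u - u\right) + u}{3} = 9 + \frac{0 + u}{3} = 9 + \frac{u}{3}$)
$l = 1936$ ($l = \left(34 + \left(9 + \frac{1}{3} \cdot 3\right)\right)^{2} = \left(34 + \left(9 + 1\right)\right)^{2} = \left(34 + 10\right)^{2} = 44^{2} = 1936$)
$C = -8$ ($C = \left(-8\right) 1 = -8$)
$l + C = 1936 - 8 = 1928$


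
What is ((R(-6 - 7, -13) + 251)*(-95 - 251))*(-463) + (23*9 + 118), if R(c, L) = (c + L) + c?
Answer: 33962301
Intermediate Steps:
R(c, L) = L + 2*c (R(c, L) = (L + c) + c = L + 2*c)
((R(-6 - 7, -13) + 251)*(-95 - 251))*(-463) + (23*9 + 118) = (((-13 + 2*(-6 - 7)) + 251)*(-95 - 251))*(-463) + (23*9 + 118) = (((-13 + 2*(-13)) + 251)*(-346))*(-463) + (207 + 118) = (((-13 - 26) + 251)*(-346))*(-463) + 325 = ((-39 + 251)*(-346))*(-463) + 325 = (212*(-346))*(-463) + 325 = -73352*(-463) + 325 = 33961976 + 325 = 33962301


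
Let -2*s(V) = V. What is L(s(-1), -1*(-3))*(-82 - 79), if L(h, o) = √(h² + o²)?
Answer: -161*√37/2 ≈ -489.66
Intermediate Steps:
s(V) = -V/2
L(s(-1), -1*(-3))*(-82 - 79) = √((-½*(-1))² + (-1*(-3))²)*(-82 - 79) = √((½)² + 3²)*(-161) = √(¼ + 9)*(-161) = √(37/4)*(-161) = (√37/2)*(-161) = -161*√37/2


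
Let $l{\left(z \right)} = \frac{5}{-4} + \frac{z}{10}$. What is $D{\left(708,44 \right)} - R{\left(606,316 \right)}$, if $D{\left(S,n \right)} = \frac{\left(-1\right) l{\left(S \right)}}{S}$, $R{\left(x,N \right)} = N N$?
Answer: $- \frac{1413962351}{14160} \approx -99856.0$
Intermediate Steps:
$l{\left(z \right)} = - \frac{5}{4} + \frac{z}{10}$ ($l{\left(z \right)} = 5 \left(- \frac{1}{4}\right) + z \frac{1}{10} = - \frac{5}{4} + \frac{z}{10}$)
$R{\left(x,N \right)} = N^{2}$
$D{\left(S,n \right)} = \frac{\frac{5}{4} - \frac{S}{10}}{S}$ ($D{\left(S,n \right)} = \frac{\left(-1\right) \left(- \frac{5}{4} + \frac{S}{10}\right)}{S} = \frac{\frac{5}{4} - \frac{S}{10}}{S}$)
$D{\left(708,44 \right)} - R{\left(606,316 \right)} = \frac{25 - 1416}{20 \cdot 708} - 316^{2} = \frac{1}{20} \cdot \frac{1}{708} \left(25 - 1416\right) - 99856 = \frac{1}{20} \cdot \frac{1}{708} \left(-1391\right) - 99856 = - \frac{1391}{14160} - 99856 = - \frac{1413962351}{14160}$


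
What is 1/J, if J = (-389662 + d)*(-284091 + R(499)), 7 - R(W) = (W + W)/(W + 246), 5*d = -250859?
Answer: 3725/465439995786682 ≈ 8.0032e-12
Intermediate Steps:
d = -250859/5 (d = (1/5)*(-250859) = -250859/5 ≈ -50172.)
R(W) = 7 - 2*W/(246 + W) (R(W) = 7 - (W + W)/(W + 246) = 7 - 2*W/(246 + W))
J = 465439995786682/3725 (J = (-389662 - 250859/5)*(-284091 + (1722 + 5*499)/(246 + 499)) = -2199169*(-284091 + (1722 + 2495)/745)/5 = -2199169*(-284091 + (1/745)*4217)/5 = -2199169*(-284091 + 4217/745)/5 = -2199169/5*(-211643578/745) = 465439995786682/3725 ≈ 1.2495e+11)
1/J = 1/(465439995786682/3725) = 3725/465439995786682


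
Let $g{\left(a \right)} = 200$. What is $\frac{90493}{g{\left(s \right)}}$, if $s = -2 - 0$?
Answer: $\frac{90493}{200} \approx 452.46$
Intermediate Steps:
$s = -2$ ($s = -2 + 0 = -2$)
$\frac{90493}{g{\left(s \right)}} = \frac{90493}{200}$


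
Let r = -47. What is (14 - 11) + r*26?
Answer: -1219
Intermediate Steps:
(14 - 11) + r*26 = (14 - 11) - 47*26 = 3 - 1222 = -1219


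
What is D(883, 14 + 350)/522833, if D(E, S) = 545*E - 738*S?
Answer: 212603/522833 ≈ 0.40664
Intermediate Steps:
D(E, S) = -738*S + 545*E
D(883, 14 + 350)/522833 = (-738*(14 + 350) + 545*883)/522833 = (-738*364 + 481235)*(1/522833) = (-268632 + 481235)*(1/522833) = 212603*(1/522833) = 212603/522833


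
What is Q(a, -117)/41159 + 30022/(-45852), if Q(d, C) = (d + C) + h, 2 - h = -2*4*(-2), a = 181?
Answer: -616691449/943611234 ≈ -0.65354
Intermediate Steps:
h = -14 (h = 2 - (-2*4)*(-2) = 2 - (-8)*(-2) = 2 - 1*16 = 2 - 16 = -14)
Q(d, C) = -14 + C + d (Q(d, C) = (d + C) - 14 = (C + d) - 14 = -14 + C + d)
Q(a, -117)/41159 + 30022/(-45852) = (-14 - 117 + 181)/41159 + 30022/(-45852) = 50*(1/41159) + 30022*(-1/45852) = 50/41159 - 15011/22926 = -616691449/943611234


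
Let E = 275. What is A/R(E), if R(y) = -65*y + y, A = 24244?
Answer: -551/400 ≈ -1.3775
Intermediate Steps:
R(y) = -64*y
A/R(E) = 24244/((-64*275)) = 24244/(-17600) = 24244*(-1/17600) = -551/400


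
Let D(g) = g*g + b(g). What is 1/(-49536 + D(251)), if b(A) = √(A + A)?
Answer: 13465/181305723 - √502/181305723 ≈ 7.4143e-5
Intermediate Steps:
b(A) = √2*√A (b(A) = √(2*A) = √2*√A)
D(g) = g² + √2*√g (D(g) = g*g + √2*√g = g² + √2*√g)
1/(-49536 + D(251)) = 1/(-49536 + (251² + √2*√251)) = 1/(-49536 + (63001 + √502)) = 1/(13465 + √502)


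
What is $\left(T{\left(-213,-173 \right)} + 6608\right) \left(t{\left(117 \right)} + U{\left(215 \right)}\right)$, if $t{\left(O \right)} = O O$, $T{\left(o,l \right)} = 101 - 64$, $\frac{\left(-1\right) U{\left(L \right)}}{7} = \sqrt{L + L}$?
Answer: $90963405 - 46515 \sqrt{430} \approx 8.9999 \cdot 10^{7}$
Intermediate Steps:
$U{\left(L \right)} = - 7 \sqrt{2} \sqrt{L}$ ($U{\left(L \right)} = - 7 \sqrt{L + L} = - 7 \sqrt{2 L} = - 7 \sqrt{2} \sqrt{L}$)
$T{\left(o,l \right)} = 37$ ($T{\left(o,l \right)} = 101 - 64 = 37$)
$t{\left(O \right)} = O^{2}$
$\left(T{\left(-213,-173 \right)} + 6608\right) \left(t{\left(117 \right)} + U{\left(215 \right)}\right) = \left(37 + 6608\right) \left(117^{2} - 7 \sqrt{2} \sqrt{215}\right) = 6645 \left(13689 - 7 \sqrt{430}\right) = 90963405 - 46515 \sqrt{430}$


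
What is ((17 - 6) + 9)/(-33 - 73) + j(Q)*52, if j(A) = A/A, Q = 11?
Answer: 2746/53 ≈ 51.811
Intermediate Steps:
j(A) = 1
((17 - 6) + 9)/(-33 - 73) + j(Q)*52 = ((17 - 6) + 9)/(-33 - 73) + 1*52 = (11 + 9)/(-106) + 52 = 20*(-1/106) + 52 = -10/53 + 52 = 2746/53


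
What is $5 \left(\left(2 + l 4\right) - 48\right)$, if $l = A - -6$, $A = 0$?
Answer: $-110$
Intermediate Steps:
$l = 6$ ($l = 0 - -6 = 0 + 6 = 6$)
$5 \left(\left(2 + l 4\right) - 48\right) = 5 \left(\left(2 + 6 \cdot 4\right) - 48\right) = 5 \left(\left(2 + 24\right) - 48\right) = 5 \left(26 - 48\right) = 5 \left(-22\right) = -110$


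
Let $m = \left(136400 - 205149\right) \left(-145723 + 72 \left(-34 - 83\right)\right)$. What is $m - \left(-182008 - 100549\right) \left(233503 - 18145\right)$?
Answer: $71448362509$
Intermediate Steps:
$m = 10597452103$ ($m = \left(136400 - 205149\right) \left(-145723 + 72 \left(-117\right)\right) = \left(136400 - 205149\right) \left(-145723 - 8424\right) = \left(-68749\right) \left(-154147\right) = 10597452103$)
$m - \left(-182008 - 100549\right) \left(233503 - 18145\right) = 10597452103 - \left(-182008 - 100549\right) \left(233503 - 18145\right) = 10597452103 - \left(-282557\right) 215358 = 10597452103 - -60850910406 = 10597452103 + 60850910406 = 71448362509$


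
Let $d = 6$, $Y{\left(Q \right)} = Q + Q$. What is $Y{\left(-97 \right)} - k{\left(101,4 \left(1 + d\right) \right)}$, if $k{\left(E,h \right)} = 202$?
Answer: $-396$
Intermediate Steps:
$Y{\left(Q \right)} = 2 Q$
$Y{\left(-97 \right)} - k{\left(101,4 \left(1 + d\right) \right)} = 2 \left(-97\right) - 202 = -194 - 202 = -396$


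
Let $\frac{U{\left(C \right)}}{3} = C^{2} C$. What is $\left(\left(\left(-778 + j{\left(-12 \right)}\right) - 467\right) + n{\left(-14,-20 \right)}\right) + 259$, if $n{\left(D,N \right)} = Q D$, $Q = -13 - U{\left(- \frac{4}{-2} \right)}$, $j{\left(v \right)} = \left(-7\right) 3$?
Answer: $-489$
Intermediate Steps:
$j{\left(v \right)} = -21$
$U{\left(C \right)} = 3 C^{3}$ ($U{\left(C \right)} = 3 C^{2} C = 3 C^{3}$)
$Q = -37$ ($Q = -13 - 3 \left(- \frac{4}{-2}\right)^{3} = -13 - 3 \left(\left(-4\right) \left(- \frac{1}{2}\right)\right)^{3} = -13 - 3 \cdot 2^{3} = -13 - 3 \cdot 8 = -13 - 24 = -37$)
$n{\left(D,N \right)} = - 37 D$
$\left(\left(\left(-778 + j{\left(-12 \right)}\right) - 467\right) + n{\left(-14,-20 \right)}\right) + 259 = \left(\left(\left(-778 - 21\right) - 467\right) - -518\right) + 259 = \left(\left(-799 - 467\right) + 518\right) + 259 = \left(-1266 + 518\right) + 259 = -748 + 259 = -489$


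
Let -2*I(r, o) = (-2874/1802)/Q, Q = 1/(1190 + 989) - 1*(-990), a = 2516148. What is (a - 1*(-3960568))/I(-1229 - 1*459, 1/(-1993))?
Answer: 25176900684334952/3131223 ≈ 8.0406e+9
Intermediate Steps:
Q = 2157211/2179 (Q = 1/2179 + 990 = 2157211/2179 ≈ 990.00)
I(r, o) = 3131223/3887294222 (I(r, o) = -(-2874/1802)/(2*2157211/2179) = -(-2874*1/1802)*2179/(2*2157211) = -(-1437)*2179/(1802*2157211) = -½*(-3131223/1943647111) = 3131223/3887294222)
(a - 1*(-3960568))/I(-1229 - 1*459, 1/(-1993)) = (2516148 - 1*(-3960568))/(3131223/3887294222) = (2516148 + 3960568)*(3887294222/3131223) = 6476716*(3887294222/3131223) = 25176900684334952/3131223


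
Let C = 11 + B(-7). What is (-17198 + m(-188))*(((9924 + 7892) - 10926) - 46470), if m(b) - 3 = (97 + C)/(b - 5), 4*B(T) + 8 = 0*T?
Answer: 131355768780/193 ≈ 6.8060e+8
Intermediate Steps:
B(T) = -2 (B(T) = -2 + (0*T)/4 = -2 + (¼)*0 = -2 + 0 = -2)
C = 9 (C = 11 - 2 = 9)
m(b) = 3 + 106/(-5 + b) (m(b) = 3 + (97 + 9)/(b - 5) = 3 + 106/(-5 + b))
(-17198 + m(-188))*(((9924 + 7892) - 10926) - 46470) = (-17198 + (91 + 3*(-188))/(-5 - 188))*(((9924 + 7892) - 10926) - 46470) = (-17198 + (91 - 564)/(-193))*((17816 - 10926) - 46470) = (-17198 - 1/193*(-473))*(6890 - 46470) = (-17198 + 473/193)*(-39580) = -3318741/193*(-39580) = 131355768780/193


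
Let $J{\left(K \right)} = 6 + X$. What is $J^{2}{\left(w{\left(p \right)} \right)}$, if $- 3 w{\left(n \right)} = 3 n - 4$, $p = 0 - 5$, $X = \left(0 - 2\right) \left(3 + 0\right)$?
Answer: $0$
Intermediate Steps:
$X = -6$ ($X = \left(-2\right) 3 = -6$)
$p = -5$
$w{\left(n \right)} = \frac{4}{3} - n$ ($w{\left(n \right)} = - \frac{3 n - 4}{3} = - \frac{-4 + 3 n}{3} = \frac{4}{3} - n$)
$J{\left(K \right)} = 0$ ($J{\left(K \right)} = 6 - 6 = 0$)
$J^{2}{\left(w{\left(p \right)} \right)} = 0^{2} = 0$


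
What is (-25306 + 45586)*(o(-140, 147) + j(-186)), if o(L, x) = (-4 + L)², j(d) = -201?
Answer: 416449800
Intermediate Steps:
(-25306 + 45586)*(o(-140, 147) + j(-186)) = (-25306 + 45586)*((-4 - 140)² - 201) = 20280*((-144)² - 201) = 20280*(20736 - 201) = 20280*20535 = 416449800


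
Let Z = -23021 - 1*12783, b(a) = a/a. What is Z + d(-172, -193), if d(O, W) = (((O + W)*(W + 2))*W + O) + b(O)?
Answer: -13490970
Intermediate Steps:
b(a) = 1
Z = -35804 (Z = -23021 - 12783 = -35804)
d(O, W) = 1 + O + W*(2 + W)*(O + W) (d(O, W) = (((O + W)*(W + 2))*W + O) + 1 = (((O + W)*(2 + W))*W + O) + 1 = (((2 + W)*(O + W))*W + O) + 1 = (W*(2 + W)*(O + W) + O) + 1 = (O + W*(2 + W)*(O + W)) + 1 = 1 + O + W*(2 + W)*(O + W))
Z + d(-172, -193) = -35804 + (1 - 172 + (-193)**3 + 2*(-193)**2 - 172*(-193)**2 + 2*(-172)*(-193)) = -35804 + (1 - 172 - 7189057 + 2*37249 - 172*37249 + 66392) = -35804 + (1 - 172 - 7189057 + 74498 - 6406828 + 66392) = -35804 - 13455166 = -13490970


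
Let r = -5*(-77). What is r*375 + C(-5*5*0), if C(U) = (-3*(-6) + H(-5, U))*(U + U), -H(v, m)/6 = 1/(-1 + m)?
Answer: 144375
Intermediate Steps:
H(v, m) = -6/(-1 + m)
C(U) = 2*U*(18 - 6/(-1 + U)) (C(U) = (-3*(-6) - 6/(-1 + U))*(U + U) = (18 - 6/(-1 + U))*(2*U) = 2*U*(18 - 6/(-1 + U)))
r = 385
r*375 + C(-5*5*0) = 385*375 + 12*(-5*5*0)*(-4 + 3*(-5*5*0))/(-1 - 5*5*0) = 144375 + 12*(-25*0)*(-4 + 3*(-25*0))/(-1 - 25*0) = 144375 + 12*0*(-4 + 3*0)/(-1 + 0) = 144375 + 12*0*(-4 + 0)/(-1) = 144375 + 12*0*(-1)*(-4) = 144375 + 0 = 144375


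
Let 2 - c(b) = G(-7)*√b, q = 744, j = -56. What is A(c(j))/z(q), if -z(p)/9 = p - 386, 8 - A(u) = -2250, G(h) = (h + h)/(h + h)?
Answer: -1129/1611 ≈ -0.70081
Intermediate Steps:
G(h) = 1 (G(h) = (2*h)/((2*h)) = (2*h)*(1/(2*h)) = 1)
c(b) = 2 - √b
A(u) = 2258 (A(u) = 8 - 1*(-2250) = 8 + 2250 = 2258)
z(p) = 3474 - 9*p (z(p) = -9*(p - 386) = -9*(-386 + p) = 3474 - 9*p)
A(c(j))/z(q) = 2258/(3474 - 9*744) = 2258/(3474 - 6696) = 2258/(-3222) = 2258*(-1/3222) = -1129/1611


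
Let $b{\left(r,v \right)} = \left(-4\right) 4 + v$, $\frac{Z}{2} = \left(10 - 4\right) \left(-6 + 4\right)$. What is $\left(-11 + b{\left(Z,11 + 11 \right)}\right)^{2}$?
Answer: $25$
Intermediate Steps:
$Z = -24$ ($Z = 2 \left(10 - 4\right) \left(-6 + 4\right) = 2 \cdot 6 \left(-2\right) = 2 \left(-12\right) = -24$)
$b{\left(r,v \right)} = -16 + v$
$\left(-11 + b{\left(Z,11 + 11 \right)}\right)^{2} = \left(-11 + \left(-16 + \left(11 + 11\right)\right)\right)^{2} = \left(-11 + \left(-16 + 22\right)\right)^{2} = \left(-11 + 6\right)^{2} = \left(-5\right)^{2} = 25$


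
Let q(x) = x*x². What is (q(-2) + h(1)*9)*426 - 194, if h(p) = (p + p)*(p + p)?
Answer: 11734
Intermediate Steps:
q(x) = x³
h(p) = 4*p² (h(p) = (2*p)*(2*p) = 4*p²)
(q(-2) + h(1)*9)*426 - 194 = ((-2)³ + (4*1²)*9)*426 - 194 = (-8 + (4*1)*9)*426 - 194 = (-8 + 4*9)*426 - 194 = (-8 + 36)*426 - 194 = 28*426 - 194 = 11928 - 194 = 11734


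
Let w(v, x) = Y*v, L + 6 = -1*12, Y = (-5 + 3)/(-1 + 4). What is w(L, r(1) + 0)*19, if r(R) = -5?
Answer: 228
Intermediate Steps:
Y = -⅔ (Y = -2/3 = -2*⅓ = -⅔ ≈ -0.66667)
L = -18 (L = -6 - 1*12 = -6 - 12 = -18)
w(v, x) = -2*v/3
w(L, r(1) + 0)*19 = -⅔*(-18)*19 = 12*19 = 228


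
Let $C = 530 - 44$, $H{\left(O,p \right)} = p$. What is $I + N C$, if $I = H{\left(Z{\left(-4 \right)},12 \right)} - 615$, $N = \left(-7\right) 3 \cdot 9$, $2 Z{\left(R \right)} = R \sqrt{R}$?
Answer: $-92457$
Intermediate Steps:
$Z{\left(R \right)} = \frac{R^{\frac{3}{2}}}{2}$ ($Z{\left(R \right)} = \frac{R \sqrt{R}}{2} = \frac{R^{\frac{3}{2}}}{2}$)
$N = -189$ ($N = \left(-21\right) 9 = -189$)
$I = -603$ ($I = 12 - 615 = -603$)
$C = 486$ ($C = 530 - 44 = 486$)
$I + N C = -603 - 91854 = -92457$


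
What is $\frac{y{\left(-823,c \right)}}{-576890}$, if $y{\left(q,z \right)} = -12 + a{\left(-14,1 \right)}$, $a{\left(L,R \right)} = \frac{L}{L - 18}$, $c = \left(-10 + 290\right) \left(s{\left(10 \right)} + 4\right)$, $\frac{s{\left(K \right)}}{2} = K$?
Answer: $\frac{37}{1846048} \approx 2.0043 \cdot 10^{-5}$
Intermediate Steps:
$s{\left(K \right)} = 2 K$
$c = 6720$ ($c = \left(-10 + 290\right) \left(2 \cdot 10 + 4\right) = 280 \left(20 + 4\right) = 280 \cdot 24 = 6720$)
$a{\left(L,R \right)} = \frac{L}{-18 + L}$
$y{\left(q,z \right)} = - \frac{185}{16}$ ($y{\left(q,z \right)} = -12 - \frac{14}{-18 - 14} = -12 - \frac{14}{-32} = -12 - - \frac{7}{16} = -12 + \frac{7}{16} = - \frac{185}{16}$)
$\frac{y{\left(-823,c \right)}}{-576890} = - \frac{185}{16 \left(-576890\right)} = \left(- \frac{185}{16}\right) \left(- \frac{1}{576890}\right) = \frac{37}{1846048}$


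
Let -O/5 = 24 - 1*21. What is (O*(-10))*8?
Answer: 1200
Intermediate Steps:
O = -15 (O = -5*(24 - 1*21) = -5*(24 - 21) = -5*3 = -15)
(O*(-10))*8 = -15*(-10)*8 = 150*8 = 1200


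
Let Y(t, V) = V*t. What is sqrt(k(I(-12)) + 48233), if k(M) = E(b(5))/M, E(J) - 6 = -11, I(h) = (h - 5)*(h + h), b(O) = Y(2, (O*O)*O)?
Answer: sqrt(2007264018)/204 ≈ 219.62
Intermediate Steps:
b(O) = 2*O**3 (b(O) = ((O*O)*O)*2 = (O**2*O)*2 = O**3*2 = 2*O**3)
I(h) = 2*h*(-5 + h) (I(h) = (-5 + h)*(2*h) = 2*h*(-5 + h))
E(J) = -5 (E(J) = 6 - 11 = -5)
k(M) = -5/M
sqrt(k(I(-12)) + 48233) = sqrt(-5*(-1/(24*(-5 - 12))) + 48233) = sqrt(-5/(2*(-12)*(-17)) + 48233) = sqrt(-5/408 + 48233) = sqrt(19679059/408) = sqrt(2007264018)/204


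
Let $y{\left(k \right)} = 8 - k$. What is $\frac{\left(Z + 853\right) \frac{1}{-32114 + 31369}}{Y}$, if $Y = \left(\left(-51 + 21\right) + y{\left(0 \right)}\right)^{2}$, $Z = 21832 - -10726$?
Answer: $- \frac{33411}{360580} \approx -0.092659$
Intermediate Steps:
$Z = 32558$ ($Z = 21832 + 10726 = 32558$)
$Y = 484$ ($Y = \left(\left(-51 + 21\right) + \left(8 - 0\right)\right)^{2} = \left(-30 + \left(8 + 0\right)\right)^{2} = \left(-30 + 8\right)^{2} = \left(-22\right)^{2} = 484$)
$\frac{\left(Z + 853\right) \frac{1}{-32114 + 31369}}{Y} = \frac{\left(32558 + 853\right) \frac{1}{-32114 + 31369}}{484} = \frac{33411}{-745} \cdot \frac{1}{484} = 33411 \left(- \frac{1}{745}\right) \frac{1}{484} = \left(- \frac{33411}{745}\right) \frac{1}{484} = - \frac{33411}{360580}$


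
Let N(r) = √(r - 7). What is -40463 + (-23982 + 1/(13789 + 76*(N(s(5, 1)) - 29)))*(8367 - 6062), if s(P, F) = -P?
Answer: 4*(-2102120974*√3 + 160217574975*I)/(-11585*I + 152*√3) ≈ -5.5319e+7 - 0.0043945*I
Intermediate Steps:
N(r) = √(-7 + r)
-40463 + (-23982 + 1/(13789 + 76*(N(s(5, 1)) - 29)))*(8367 - 6062) = -40463 + (-23982 + 1/(13789 + 76*(√(-7 - 1*5) - 29)))*(8367 - 6062) = -40463 + (-23982 + 1/(13789 + 76*(√(-7 - 5) - 29)))*2305 = -40463 + (-23982 + 1/(13789 + 76*(√(-12) - 29)))*2305 = -40463 + (-23982 + 1/(13789 + 76*(2*I*√3 - 29)))*2305 = -40463 + (-23982 + 1/(13789 + 76*(-29 + 2*I*√3)))*2305 = -40463 + (-23982 + 1/(13789 + (-2204 + 152*I*√3)))*2305 = -40463 + (-23982 + 1/(11585 + 152*I*√3))*2305 = -40463 + (-55278510 + 2305/(11585 + 152*I*√3)) = -55318973 + 2305/(11585 + 152*I*√3)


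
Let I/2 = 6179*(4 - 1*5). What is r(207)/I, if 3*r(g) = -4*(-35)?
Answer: -70/18537 ≈ -0.0037762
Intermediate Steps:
r(g) = 140/3 (r(g) = (-4*(-35))/3 = (1/3)*140 = 140/3)
I = -12358 (I = 2*(6179*(4 - 1*5)) = 2*(6179*(4 - 5)) = 2*(6179*(-1)) = 2*(-6179) = -12358)
r(207)/I = (140/3)/(-12358) = (140/3)*(-1/12358) = -70/18537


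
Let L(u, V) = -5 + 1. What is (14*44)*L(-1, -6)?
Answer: -2464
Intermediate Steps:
L(u, V) = -4
(14*44)*L(-1, -6) = (14*44)*(-4) = 616*(-4) = -2464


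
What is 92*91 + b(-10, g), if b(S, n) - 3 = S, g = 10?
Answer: 8365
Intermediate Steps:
b(S, n) = 3 + S
92*91 + b(-10, g) = 92*91 + (3 - 10) = 8372 - 7 = 8365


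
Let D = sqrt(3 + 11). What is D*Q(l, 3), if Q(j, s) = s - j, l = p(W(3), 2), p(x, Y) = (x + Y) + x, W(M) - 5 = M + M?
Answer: -21*sqrt(14) ≈ -78.575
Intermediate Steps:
W(M) = 5 + 2*M (W(M) = 5 + (M + M) = 5 + 2*M)
p(x, Y) = Y + 2*x (p(x, Y) = (Y + x) + x = Y + 2*x)
l = 24 (l = 2 + 2*(5 + 2*3) = 2 + 2*(5 + 6) = 2 + 2*11 = 2 + 22 = 24)
D = sqrt(14) ≈ 3.7417
D*Q(l, 3) = sqrt(14)*(3 - 1*24) = sqrt(14)*(3 - 24) = sqrt(14)*(-21) = -21*sqrt(14)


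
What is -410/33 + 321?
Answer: 10183/33 ≈ 308.58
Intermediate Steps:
-410/33 + 321 = 10183/33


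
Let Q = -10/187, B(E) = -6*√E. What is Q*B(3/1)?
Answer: 60*√3/187 ≈ 0.55574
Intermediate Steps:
Q = -10/187 (Q = -10*1/187 = -10/187 ≈ -0.053476)
Q*B(3/1) = -(-60)*√(3/1)/187 = -(-60)*√(3*1)/187 = -(-60)*√3/187 = 60*√3/187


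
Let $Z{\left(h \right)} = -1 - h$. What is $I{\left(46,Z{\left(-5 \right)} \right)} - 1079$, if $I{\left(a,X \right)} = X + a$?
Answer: $-1029$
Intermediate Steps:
$I{\left(46,Z{\left(-5 \right)} \right)} - 1079 = \left(\left(-1 - -5\right) + 46\right) - 1079 = \left(\left(-1 + 5\right) + 46\right) - 1079 = \left(4 + 46\right) - 1079 = 50 - 1079 = -1029$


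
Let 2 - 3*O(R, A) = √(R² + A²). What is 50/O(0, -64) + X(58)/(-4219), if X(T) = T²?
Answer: -420709/130789 ≈ -3.2167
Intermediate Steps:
O(R, A) = ⅔ - √(A² + R²)/3 (O(R, A) = ⅔ - √(R² + A²)/3 = ⅔ - √(A² + R²)/3)
50/O(0, -64) + X(58)/(-4219) = 50/(⅔ - √((-64)² + 0²)/3) + 58²/(-4219) = 50/(⅔ - √(4096 + 0)/3) + 3364*(-1/4219) = 50/(⅔ - √4096/3) - 3364/4219 = 50/(⅔ - ⅓*64) - 3364/4219 = 50/(⅔ - 64/3) - 3364/4219 = 50/(-62/3) - 3364/4219 = 50*(-3/62) - 3364/4219 = -75/31 - 3364/4219 = -420709/130789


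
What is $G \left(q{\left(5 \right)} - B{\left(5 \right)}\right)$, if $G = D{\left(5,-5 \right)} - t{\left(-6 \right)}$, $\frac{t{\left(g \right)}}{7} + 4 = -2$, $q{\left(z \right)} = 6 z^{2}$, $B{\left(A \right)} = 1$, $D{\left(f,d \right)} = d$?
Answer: $5513$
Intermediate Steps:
$t{\left(g \right)} = -42$ ($t{\left(g \right)} = -28 + 7 \left(-2\right) = -28 - 14 = -42$)
$G = 37$ ($G = -5 - -42 = -5 + 42 = 37$)
$G \left(q{\left(5 \right)} - B{\left(5 \right)}\right) = 37 \left(6 \cdot 5^{2} - 1\right) = 37 \left(6 \cdot 25 - 1\right) = 37 \left(150 - 1\right) = 37 \cdot 149 = 5513$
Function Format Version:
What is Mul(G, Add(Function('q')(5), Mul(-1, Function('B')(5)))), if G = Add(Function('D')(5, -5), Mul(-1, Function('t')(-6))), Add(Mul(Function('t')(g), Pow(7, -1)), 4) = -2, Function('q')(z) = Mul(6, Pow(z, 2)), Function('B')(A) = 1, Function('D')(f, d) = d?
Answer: 5513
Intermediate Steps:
Function('t')(g) = -42 (Function('t')(g) = Add(-28, Mul(7, -2)) = Add(-28, -14) = -42)
G = 37 (G = Add(-5, Mul(-1, -42)) = Add(-5, 42) = 37)
Mul(G, Add(Function('q')(5), Mul(-1, Function('B')(5)))) = Mul(37, Add(Mul(6, Pow(5, 2)), Mul(-1, 1))) = Mul(37, Add(Mul(6, 25), -1)) = Mul(37, Add(150, -1)) = Mul(37, 149) = 5513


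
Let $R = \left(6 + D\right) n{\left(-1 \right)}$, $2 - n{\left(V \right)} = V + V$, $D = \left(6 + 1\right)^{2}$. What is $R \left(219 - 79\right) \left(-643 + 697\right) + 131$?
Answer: $1663331$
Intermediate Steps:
$D = 49$ ($D = 7^{2} = 49$)
$n{\left(V \right)} = 2 - 2 V$ ($n{\left(V \right)} = 2 - \left(V + V\right) = 2 - 2 V$)
$R = 220$ ($R = \left(6 + 49\right) \left(2 - -2\right) = 55 \left(2 + 2\right) = 55 \cdot 4 = 220$)
$R \left(219 - 79\right) \left(-643 + 697\right) + 131 = 220 \left(219 - 79\right) \left(-643 + 697\right) + 131 = 220 \cdot 140 \cdot 54 + 131 = 220 \cdot 7560 + 131 = 1663200 + 131 = 1663331$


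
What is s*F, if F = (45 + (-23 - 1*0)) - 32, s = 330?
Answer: -3300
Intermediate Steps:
F = -10 (F = (45 + (-23 + 0)) - 32 = (45 - 23) - 32 = 22 - 32 = -10)
s*F = 330*(-10) = -3300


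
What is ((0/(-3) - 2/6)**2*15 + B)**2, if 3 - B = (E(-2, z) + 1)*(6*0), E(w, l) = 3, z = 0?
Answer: 196/9 ≈ 21.778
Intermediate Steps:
B = 3 (B = 3 - (3 + 1)*6*0 = 3 - 4*0 = 3 - 1*0 = 3 + 0 = 3)
((0/(-3) - 2/6)**2*15 + B)**2 = ((0/(-3) - 2/6)**2*15 + 3)**2 = ((0*(-1/3) - 2*1/6)**2*15 + 3)**2 = ((0 - 1/3)**2*15 + 3)**2 = ((-1/3)**2*15 + 3)**2 = ((1/9)*15 + 3)**2 = (5/3 + 3)**2 = (14/3)**2 = 196/9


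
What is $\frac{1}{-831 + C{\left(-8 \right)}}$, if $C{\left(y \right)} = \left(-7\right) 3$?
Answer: $- \frac{1}{852} \approx -0.0011737$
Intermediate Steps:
$C{\left(y \right)} = -21$
$\frac{1}{-831 + C{\left(-8 \right)}} = \frac{1}{-831 - 21} = \frac{1}{-852} = - \frac{1}{852}$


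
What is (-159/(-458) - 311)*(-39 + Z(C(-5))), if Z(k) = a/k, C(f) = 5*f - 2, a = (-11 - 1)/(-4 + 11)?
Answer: 349010387/28854 ≈ 12096.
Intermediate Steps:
a = -12/7 ≈ -1.7143
C(f) = -2 + 5*f
Z(k) = -12/(7*k)
(-159/(-458) - 311)*(-39 + Z(C(-5))) = (-159/(-458) - 311)*(-39 - 12/(7*(-2 + 5*(-5)))) = (-159*(-1/458) - 311)*(-39 - 12/(7*(-2 - 25))) = (159/458 - 311)*(-39 - 12/7/(-27)) = -142279*(-39 - 12/7*(-1/27))/458 = -142279*(-39 + 4/63)/458 = -142279/458*(-2453/63) = 349010387/28854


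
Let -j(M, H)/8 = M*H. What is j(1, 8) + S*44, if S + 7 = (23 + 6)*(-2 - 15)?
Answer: -22064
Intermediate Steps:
j(M, H) = -8*H*M (j(M, H) = -8*M*H = -8*H*M)
S = -500 (S = -7 + (23 + 6)*(-2 - 15) = -7 + 29*(-17) = -7 - 493 = -500)
j(1, 8) + S*44 = -8*8*1 - 500*44 = -64 - 22000 = -22064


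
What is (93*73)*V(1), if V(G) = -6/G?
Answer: -40734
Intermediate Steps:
(93*73)*V(1) = (93*73)*(-6/1) = 6789*(-6*1) = 6789*(-6) = -40734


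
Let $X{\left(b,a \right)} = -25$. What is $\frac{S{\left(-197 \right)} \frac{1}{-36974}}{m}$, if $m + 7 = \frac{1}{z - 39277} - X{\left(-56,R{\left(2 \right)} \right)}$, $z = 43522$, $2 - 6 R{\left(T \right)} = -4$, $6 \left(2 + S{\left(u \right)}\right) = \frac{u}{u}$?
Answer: $\frac{15565}{5650440628} \approx 2.7547 \cdot 10^{-6}$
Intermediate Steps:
$S{\left(u \right)} = - \frac{11}{6}$ ($S{\left(u \right)} = -2 + \frac{u \frac{1}{u}}{6} = -2 + \frac{1}{6} \cdot 1 = -2 + \frac{1}{6} = - \frac{11}{6}$)
$R{\left(T \right)} = 1$ ($R{\left(T \right)} = \frac{1}{3} - - \frac{2}{3} = \frac{1}{3} + \frac{2}{3} = 1$)
$m = \frac{76411}{4245}$ ($m = -7 + \left(\frac{1}{43522 - 39277} - -25\right) = -7 + \left(\frac{1}{4245} + 25\right) = -7 + \frac{106126}{4245} = \frac{76411}{4245} \approx 18.0$)
$\frac{S{\left(-197 \right)} \frac{1}{-36974}}{m} = \frac{\left(- \frac{11}{6}\right) \frac{1}{-36974}}{\frac{76411}{4245}} = \left(- \frac{11}{6}\right) \left(- \frac{1}{36974}\right) \frac{4245}{76411} = \frac{11}{221844} \cdot \frac{4245}{76411} = \frac{15565}{5650440628}$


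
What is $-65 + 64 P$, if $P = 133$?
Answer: $8447$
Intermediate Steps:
$-65 + 64 P = -65 + 64 \cdot 133 = -65 + 8512 = 8447$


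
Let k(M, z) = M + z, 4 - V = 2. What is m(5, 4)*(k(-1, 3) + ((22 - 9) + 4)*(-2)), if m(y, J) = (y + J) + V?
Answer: -352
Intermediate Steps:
V = 2 (V = 4 - 1*2 = 4 - 2 = 2)
m(y, J) = 2 + J + y (m(y, J) = (y + J) + 2 = (J + y) + 2 = 2 + J + y)
m(5, 4)*(k(-1, 3) + ((22 - 9) + 4)*(-2)) = (2 + 4 + 5)*((-1 + 3) + ((22 - 9) + 4)*(-2)) = 11*(2 + (13 + 4)*(-2)) = 11*(2 + 17*(-2)) = 11*(2 - 34) = 11*(-32) = -352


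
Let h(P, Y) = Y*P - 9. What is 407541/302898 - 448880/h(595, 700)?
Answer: 11257434797/42051430306 ≈ 0.26771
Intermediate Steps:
h(P, Y) = -9 + P*Y (h(P, Y) = P*Y - 9 = -9 + P*Y)
407541/302898 - 448880/h(595, 700) = 407541/302898 - 448880/(-9 + 595*700) = 407541*(1/302898) - 448880/(-9 + 416500) = 135847/100966 - 448880/416491 = 11257434797/42051430306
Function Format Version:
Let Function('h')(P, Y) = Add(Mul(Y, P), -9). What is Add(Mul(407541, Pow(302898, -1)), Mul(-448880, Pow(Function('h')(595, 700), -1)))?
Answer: Rational(11257434797, 42051430306) ≈ 0.26771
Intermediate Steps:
Function('h')(P, Y) = Add(-9, Mul(P, Y)) (Function('h')(P, Y) = Add(Mul(P, Y), -9) = Add(-9, Mul(P, Y)))
Add(Mul(407541, Pow(302898, -1)), Mul(-448880, Pow(Function('h')(595, 700), -1))) = Add(Mul(407541, Pow(302898, -1)), Mul(-448880, Pow(Add(-9, Mul(595, 700)), -1))) = Add(Mul(407541, Rational(1, 302898)), Mul(-448880, Pow(Add(-9, 416500), -1))) = Add(Rational(135847, 100966), Mul(-448880, Pow(416491, -1))) = Add(Rational(135847, 100966), Mul(-448880, Rational(1, 416491))) = Add(Rational(135847, 100966), Rational(-448880, 416491)) = Rational(11257434797, 42051430306)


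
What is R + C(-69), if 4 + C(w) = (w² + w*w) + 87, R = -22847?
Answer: -13242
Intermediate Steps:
C(w) = 83 + 2*w² (C(w) = -4 + ((w² + w*w) + 87) = -4 + ((w² + w²) + 87) = -4 + (2*w² + 87) = -4 + (87 + 2*w²) = 83 + 2*w²)
R + C(-69) = -22847 + (83 + 2*(-69)²) = -22847 + (83 + 2*4761) = -22847 + (83 + 9522) = -22847 + 9605 = -13242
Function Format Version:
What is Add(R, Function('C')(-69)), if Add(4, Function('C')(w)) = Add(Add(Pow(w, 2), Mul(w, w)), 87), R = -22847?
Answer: -13242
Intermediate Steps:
Function('C')(w) = Add(83, Mul(2, Pow(w, 2))) (Function('C')(w) = Add(-4, Add(Add(Pow(w, 2), Mul(w, w)), 87)) = Add(-4, Add(Add(Pow(w, 2), Pow(w, 2)), 87)) = Add(-4, Add(Mul(2, Pow(w, 2)), 87)) = Add(-4, Add(87, Mul(2, Pow(w, 2)))) = Add(83, Mul(2, Pow(w, 2))))
Add(R, Function('C')(-69)) = Add(-22847, Add(83, Mul(2, Pow(-69, 2)))) = Add(-22847, Add(83, Mul(2, 4761))) = Add(-22847, Add(83, 9522)) = Add(-22847, 9605) = -13242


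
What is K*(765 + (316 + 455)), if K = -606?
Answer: -930816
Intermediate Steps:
K*(765 + (316 + 455)) = -606*(765 + (316 + 455)) = -606*(765 + 771) = -606*1536 = -930816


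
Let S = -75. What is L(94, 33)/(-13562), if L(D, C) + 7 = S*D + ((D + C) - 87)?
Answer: 7017/13562 ≈ 0.51740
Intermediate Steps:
L(D, C) = -94 + C - 74*D (L(D, C) = -7 + (-75*D + ((D + C) - 87)) = -7 + (-75*D + ((C + D) - 87)) = -7 + (-75*D + (-87 + C + D)) = -7 + (-87 + C - 74*D) = -94 + C - 74*D)
L(94, 33)/(-13562) = (-94 + 33 - 74*94)/(-13562) = (-94 + 33 - 6956)*(-1/13562) = -7017*(-1/13562) = 7017/13562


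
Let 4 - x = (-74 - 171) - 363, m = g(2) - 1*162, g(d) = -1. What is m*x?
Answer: -99756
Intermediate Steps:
m = -163 (m = -1 - 1*162 = -1 - 162 = -163)
x = 612 (x = 4 - ((-74 - 171) - 363) = 4 - (-245 - 363) = 4 - 1*(-608) = 4 + 608 = 612)
m*x = -163*612 = -99756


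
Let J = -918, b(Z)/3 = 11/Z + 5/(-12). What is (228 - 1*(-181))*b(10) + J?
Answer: -1591/20 ≈ -79.550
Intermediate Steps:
b(Z) = -5/4 + 33/Z (b(Z) = 3*(11/Z + 5/(-12)) = 3*(11/Z + 5*(-1/12)) = 3*(11/Z - 5/12) = 3*(-5/12 + 11/Z) = -5/4 + 33/Z)
(228 - 1*(-181))*b(10) + J = (228 - 1*(-181))*(-5/4 + 33/10) - 918 = (228 + 181)*(-5/4 + 33*(1/10)) - 918 = 409*(-5/4 + 33/10) - 918 = 409*(41/20) - 918 = 16769/20 - 918 = -1591/20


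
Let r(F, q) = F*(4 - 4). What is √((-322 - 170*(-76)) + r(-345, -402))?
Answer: √12598 ≈ 112.24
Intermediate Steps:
r(F, q) = 0 (r(F, q) = F*0 = 0)
√((-322 - 170*(-76)) + r(-345, -402)) = √((-322 - 170*(-76)) + 0) = √((-322 + 12920) + 0) = √(12598 + 0) = √12598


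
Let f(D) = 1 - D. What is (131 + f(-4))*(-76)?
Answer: -10336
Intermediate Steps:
(131 + f(-4))*(-76) = (131 + (1 - 1*(-4)))*(-76) = (131 + (1 + 4))*(-76) = (131 + 5)*(-76) = 136*(-76) = -10336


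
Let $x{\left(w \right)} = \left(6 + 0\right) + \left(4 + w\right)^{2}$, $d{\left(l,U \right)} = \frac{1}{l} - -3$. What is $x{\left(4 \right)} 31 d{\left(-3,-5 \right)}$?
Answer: $\frac{17360}{3} \approx 5786.7$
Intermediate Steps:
$d{\left(l,U \right)} = 3 + \frac{1}{l}$ ($d{\left(l,U \right)} = \frac{1}{l} + 3 = 3 + \frac{1}{l}$)
$x{\left(w \right)} = 6 + \left(4 + w\right)^{2}$
$x{\left(4 \right)} 31 d{\left(-3,-5 \right)} = \left(6 + \left(4 + 4\right)^{2}\right) 31 \left(3 + \frac{1}{-3}\right) = \left(6 + 8^{2}\right) 31 \left(3 - \frac{1}{3}\right) = \left(6 + 64\right) 31 \cdot \frac{8}{3} = 70 \cdot 31 \cdot \frac{8}{3} = 2170 \cdot \frac{8}{3} = \frac{17360}{3}$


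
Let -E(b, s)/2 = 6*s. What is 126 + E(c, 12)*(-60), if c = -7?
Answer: 8766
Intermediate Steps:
E(b, s) = -12*s
126 + E(c, 12)*(-60) = 126 - 12*12*(-60) = 126 - 144*(-60) = 126 + 8640 = 8766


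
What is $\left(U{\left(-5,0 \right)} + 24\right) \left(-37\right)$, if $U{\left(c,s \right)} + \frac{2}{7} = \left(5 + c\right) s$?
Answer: $- \frac{6142}{7} \approx -877.43$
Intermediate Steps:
$U{\left(c,s \right)} = - \frac{2}{7} + s \left(5 + c\right)$ ($U{\left(c,s \right)} = - \frac{2}{7} + \left(5 + c\right) s = - \frac{2}{7} + s \left(5 + c\right)$)
$\left(U{\left(-5,0 \right)} + 24\right) \left(-37\right) = \left(\left(- \frac{2}{7} + 5 \cdot 0 - 0\right) + 24\right) \left(-37\right) = \left(\left(- \frac{2}{7} + 0 + 0\right) + 24\right) \left(-37\right) = \left(- \frac{2}{7} + 24\right) \left(-37\right) = \frac{166}{7} \left(-37\right) = - \frac{6142}{7}$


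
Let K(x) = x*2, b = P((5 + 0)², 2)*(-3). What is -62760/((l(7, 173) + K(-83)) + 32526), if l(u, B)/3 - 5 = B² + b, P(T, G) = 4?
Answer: -31380/61063 ≈ -0.51390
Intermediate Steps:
b = -12 (b = 4*(-3) = -12)
K(x) = 2*x
l(u, B) = -21 + 3*B² (l(u, B) = 15 + 3*(B² - 12) = 15 + 3*(-12 + B²) = 15 + (-36 + 3*B²) = -21 + 3*B²)
-62760/((l(7, 173) + K(-83)) + 32526) = -62760/(((-21 + 3*173²) + 2*(-83)) + 32526) = -62760/(((-21 + 3*29929) - 166) + 32526) = -62760/(((-21 + 89787) - 166) + 32526) = -62760/((89766 - 166) + 32526) = -62760/(89600 + 32526) = -62760/122126 = -62760*1/122126 = -31380/61063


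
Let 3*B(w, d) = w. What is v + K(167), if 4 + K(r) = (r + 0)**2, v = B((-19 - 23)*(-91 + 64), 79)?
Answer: 28263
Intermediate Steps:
B(w, d) = w/3
v = 378 (v = ((-19 - 23)*(-91 + 64))/3 = (-42*(-27))/3 = (1/3)*1134 = 378)
K(r) = -4 + r**2 (K(r) = -4 + (r + 0)**2 = -4 + r**2)
v + K(167) = 378 + (-4 + 167**2) = 378 + (-4 + 27889) = 378 + 27885 = 28263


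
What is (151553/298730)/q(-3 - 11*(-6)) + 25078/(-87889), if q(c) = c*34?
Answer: -16033582271863/56238383437740 ≈ -0.28510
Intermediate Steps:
q(c) = 34*c
(151553/298730)/q(-3 - 11*(-6)) + 25078/(-87889) = (151553/298730)/((34*(-3 - 11*(-6)))) + 25078/(-87889) = (151553*(1/298730))/((34*(-3 + 66))) + 25078*(-1/87889) = 151553/(298730*((34*63))) - 25078/87889 = (151553/298730)/2142 - 25078/87889 = (151553/298730)*(1/2142) - 25078/87889 = 151553/639879660 - 25078/87889 = -16033582271863/56238383437740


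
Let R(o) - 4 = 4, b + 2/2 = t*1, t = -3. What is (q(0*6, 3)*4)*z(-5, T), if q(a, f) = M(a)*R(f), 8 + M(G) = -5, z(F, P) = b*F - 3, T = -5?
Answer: -7072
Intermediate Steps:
b = -4 (b = -1 - 3*1 = -1 - 3 = -4)
R(o) = 8 (R(o) = 4 + 4 = 8)
z(F, P) = -3 - 4*F (z(F, P) = -4*F - 3 = -3 - 4*F)
M(G) = -13 (M(G) = -8 - 5 = -13)
q(a, f) = -104 (q(a, f) = -13*8 = -104)
(q(0*6, 3)*4)*z(-5, T) = (-104*4)*(-3 - 4*(-5)) = -416*(-3 + 20) = -416*17 = -7072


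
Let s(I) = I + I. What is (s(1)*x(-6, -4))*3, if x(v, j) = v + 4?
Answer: -12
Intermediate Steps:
s(I) = 2*I
x(v, j) = 4 + v
(s(1)*x(-6, -4))*3 = ((2*1)*(4 - 6))*3 = (2*(-2))*3 = -4*3 = -12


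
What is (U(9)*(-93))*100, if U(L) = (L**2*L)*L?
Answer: -61017300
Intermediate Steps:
U(L) = L**4 (U(L) = L**3*L = L**4)
(U(9)*(-93))*100 = (9**4*(-93))*100 = (6561*(-93))*100 = -610173*100 = -61017300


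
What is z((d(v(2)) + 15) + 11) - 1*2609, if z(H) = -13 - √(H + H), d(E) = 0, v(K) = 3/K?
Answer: -2622 - 2*√13 ≈ -2629.2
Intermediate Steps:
z(H) = -13 - √2*√H (z(H) = -13 - √(2*H) = -13 - √2*√H)
z((d(v(2)) + 15) + 11) - 1*2609 = (-13 - √2*√((0 + 15) + 11)) - 1*2609 = (-13 - √2*√(15 + 11)) - 2609 = (-13 - √2*√26) - 2609 = (-13 - 2*√13) - 2609 = -2622 - 2*√13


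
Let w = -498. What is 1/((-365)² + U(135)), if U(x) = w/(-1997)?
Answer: 1997/266050823 ≈ 7.5061e-6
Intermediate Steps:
U(x) = 498/1997 (U(x) = -498/(-1997) = -498*(-1/1997) = 498/1997)
1/((-365)² + U(135)) = 1/((-365)² + 498/1997) = 1/(133225 + 498/1997) = 1/(266050823/1997) = 1997/266050823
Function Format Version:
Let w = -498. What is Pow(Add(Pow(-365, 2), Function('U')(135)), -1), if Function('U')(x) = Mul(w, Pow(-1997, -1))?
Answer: Rational(1997, 266050823) ≈ 7.5061e-6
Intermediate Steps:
Function('U')(x) = Rational(498, 1997) (Function('U')(x) = Mul(-498, Pow(-1997, -1)) = Mul(-498, Rational(-1, 1997)) = Rational(498, 1997))
Pow(Add(Pow(-365, 2), Function('U')(135)), -1) = Pow(Add(Pow(-365, 2), Rational(498, 1997)), -1) = Pow(Add(133225, Rational(498, 1997)), -1) = Pow(Rational(266050823, 1997), -1) = Rational(1997, 266050823)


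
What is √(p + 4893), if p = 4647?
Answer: 6*√265 ≈ 97.673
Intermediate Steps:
√(p + 4893) = √(4647 + 4893) = √9540 = 6*√265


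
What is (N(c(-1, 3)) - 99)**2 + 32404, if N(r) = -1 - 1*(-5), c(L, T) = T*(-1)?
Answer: 41429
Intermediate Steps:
c(L, T) = -T
N(r) = 4 (N(r) = -1 + 5 = 4)
(N(c(-1, 3)) - 99)**2 + 32404 = (4 - 99)**2 + 32404 = (-95)**2 + 32404 = 9025 + 32404 = 41429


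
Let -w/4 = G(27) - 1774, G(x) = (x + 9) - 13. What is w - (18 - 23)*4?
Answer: 7024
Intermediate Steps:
G(x) = -4 + x (G(x) = (9 + x) - 13 = -4 + x)
w = 7004 (w = -4*((-4 + 27) - 1774) = -4*(23 - 1774) = -4*(-1751) = 7004)
w - (18 - 23)*4 = 7004 - (18 - 23)*4 = 7004 - (-5)*4 = 7004 - 1*(-20) = 7004 + 20 = 7024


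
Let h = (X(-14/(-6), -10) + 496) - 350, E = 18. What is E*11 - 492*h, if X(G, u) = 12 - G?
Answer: -76390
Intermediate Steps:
h = 467/3 (h = ((12 - (-14)/(-6)) + 496) - 350 = ((12 - (-14)*(-1)/6) + 496) - 350 = ((12 - 1*7/3) + 496) - 350 = ((12 - 7/3) + 496) - 350 = (29/3 + 496) - 350 = 1517/3 - 350 = 467/3 ≈ 155.67)
E*11 - 492*h = 18*11 - 492*467/3 = 198 - 76588 = -76390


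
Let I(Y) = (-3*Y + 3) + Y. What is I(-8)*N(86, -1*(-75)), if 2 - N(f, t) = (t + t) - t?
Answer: -1387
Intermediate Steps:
I(Y) = 3 - 2*Y (I(Y) = (3 - 3*Y) + Y = 3 - 2*Y)
N(f, t) = 2 - t (N(f, t) = 2 - ((t + t) - t) = 2 - (2*t - t) = 2 - t)
I(-8)*N(86, -1*(-75)) = (3 - 2*(-8))*(2 - (-1)*(-75)) = (3 + 16)*(2 - 1*75) = 19*(2 - 75) = 19*(-73) = -1387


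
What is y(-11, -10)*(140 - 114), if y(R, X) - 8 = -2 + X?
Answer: -104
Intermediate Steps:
y(R, X) = 6 + X (y(R, X) = 8 + (-2 + X) = 6 + X)
y(-11, -10)*(140 - 114) = (6 - 10)*(140 - 114) = -4*26 = -104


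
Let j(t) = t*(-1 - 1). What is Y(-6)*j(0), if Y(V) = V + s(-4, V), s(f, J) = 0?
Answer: 0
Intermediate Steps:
j(t) = -2*t (j(t) = t*(-2) = -2*t)
Y(V) = V (Y(V) = V + 0 = V)
Y(-6)*j(0) = -(-12)*0 = -6*0 = 0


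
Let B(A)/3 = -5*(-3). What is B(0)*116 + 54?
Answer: 5274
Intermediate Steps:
B(A) = 45 (B(A) = 3*(-5*(-3)) = 3*15 = 45)
B(0)*116 + 54 = 45*116 + 54 = 5220 + 54 = 5274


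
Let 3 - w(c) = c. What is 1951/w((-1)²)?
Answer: 1951/2 ≈ 975.50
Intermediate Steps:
w(c) = 3 - c
1951/w((-1)²) = 1951/(3 - 1*(-1)²) = 1951/(3 - 1*1) = 1951/(3 - 1) = 1951/2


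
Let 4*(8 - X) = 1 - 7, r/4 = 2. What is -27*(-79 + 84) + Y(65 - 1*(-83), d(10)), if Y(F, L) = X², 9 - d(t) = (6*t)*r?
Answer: -179/4 ≈ -44.750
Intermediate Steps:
r = 8 (r = 4*2 = 8)
X = 19/2 (X = 8 - (1 - 7)/4 = 8 - ¼*(-6) = 8 + 3/2 = 19/2 ≈ 9.5000)
d(t) = 9 - 48*t (d(t) = 9 - 6*t*8 = 9 - 48*t)
Y(F, L) = 361/4 (Y(F, L) = (19/2)² = 361/4)
-27*(-79 + 84) + Y(65 - 1*(-83), d(10)) = -27*(-79 + 84) + 361/4 = -27*5 + 361/4 = -135 + 361/4 = -179/4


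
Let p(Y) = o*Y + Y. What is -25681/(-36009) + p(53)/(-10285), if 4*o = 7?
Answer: 94138463/134673660 ≈ 0.69901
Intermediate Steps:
o = 7/4 (o = (¼)*7 = 7/4 ≈ 1.7500)
p(Y) = 11*Y/4 (p(Y) = 7*Y/4 + Y = 11*Y/4)
-25681/(-36009) + p(53)/(-10285) = -25681/(-36009) + ((11/4)*53)/(-10285) = -25681*(-1/36009) + (583/4)*(-1/10285) = 25681/36009 - 53/3740 = 94138463/134673660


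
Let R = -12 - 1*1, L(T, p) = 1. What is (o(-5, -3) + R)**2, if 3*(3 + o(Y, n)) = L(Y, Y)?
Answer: 2209/9 ≈ 245.44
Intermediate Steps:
o(Y, n) = -8/3 (o(Y, n) = -3 + (1/3)*1 = -3 + 1/3 = -8/3)
R = -13 (R = -12 - 1 = -13)
(o(-5, -3) + R)**2 = (-8/3 - 13)**2 = (-47/3)**2 = 2209/9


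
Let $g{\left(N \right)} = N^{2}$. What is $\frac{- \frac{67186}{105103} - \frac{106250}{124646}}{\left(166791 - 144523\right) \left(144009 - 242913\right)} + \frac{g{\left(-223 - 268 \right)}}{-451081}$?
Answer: $- \frac{3477935435874285084939415}{6507483361765211336248608} \approx -0.53445$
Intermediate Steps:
$\frac{- \frac{67186}{105103} - \frac{106250}{124646}}{\left(166791 - 144523\right) \left(144009 - 242913\right)} + \frac{g{\left(-223 - 268 \right)}}{-451081} = \frac{- \frac{67186}{105103} - \frac{106250}{124646}}{\left(166791 - 144523\right) \left(144009 - 242913\right)} + \frac{\left(-223 - 268\right)^{2}}{-451081} = \frac{\left(-67186\right) \frac{1}{105103} - \frac{53125}{62323}}{22268 \left(-98904\right)} + \left(-223 - 268\right)^{2} \left(- \frac{1}{451081}\right) = \frac{- \frac{67186}{105103} - \frac{53125}{62323}}{-2202394272} + \left(-491\right)^{2} \left(- \frac{1}{451081}\right) = \left(- \frac{9770829953}{6550334269}\right) \left(- \frac{1}{2202394272}\right) + 241081 \left(- \frac{1}{451081}\right) = \frac{9770829953}{14426418673730907168} - \frac{241081}{451081} = - \frac{3477935435874285084939415}{6507483361765211336248608}$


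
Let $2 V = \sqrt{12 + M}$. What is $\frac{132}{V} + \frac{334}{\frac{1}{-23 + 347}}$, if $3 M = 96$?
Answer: $108216 + 12 \sqrt{11} \approx 1.0826 \cdot 10^{5}$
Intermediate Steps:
$M = 32$ ($M = \frac{1}{3} \cdot 96 = 32$)
$V = \sqrt{11}$ ($V = \frac{\sqrt{12 + 32}}{2} = \frac{\sqrt{44}}{2} = \frac{2 \sqrt{11}}{2} = \sqrt{11} \approx 3.3166$)
$\frac{132}{V} + \frac{334}{\frac{1}{-23 + 347}} = \frac{132}{\sqrt{11}} + \frac{334}{\frac{1}{-23 + 347}} = 132 \frac{\sqrt{11}}{11} + \frac{334}{\frac{1}{324}} = 12 \sqrt{11} + 334 \frac{1}{\frac{1}{324}} = 12 \sqrt{11} + 334 \cdot 324 = 12 \sqrt{11} + 108216 = 108216 + 12 \sqrt{11}$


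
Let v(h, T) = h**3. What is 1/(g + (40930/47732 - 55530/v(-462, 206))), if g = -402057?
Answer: -65373699468/26283897392505301 ≈ -2.4872e-6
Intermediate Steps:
1/(g + (40930/47732 - 55530/v(-462, 206))) = 1/(-402057 + (40930/47732 - 55530/((-462)**3))) = 1/(-402057 + (40930*(1/47732) - 55530/(-98611128))) = 1/(-402057 + (20465/23866 - 55530*(-1/98611128))) = 1/(-402057 + (20465/23866 + 3085/5478396)) = 1/(-402057 + 56094500375/65373699468) = 1/(-26283897392505301/65373699468) = -65373699468/26283897392505301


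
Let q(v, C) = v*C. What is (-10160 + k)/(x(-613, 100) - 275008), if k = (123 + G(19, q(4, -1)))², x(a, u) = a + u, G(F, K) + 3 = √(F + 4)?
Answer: 10160/275521 - (120 + √23)²/275521 ≈ -0.019650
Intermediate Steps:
q(v, C) = C*v
G(F, K) = -3 + √(4 + F) (G(F, K) = -3 + √(F + 4) = -3 + √(4 + F))
k = (120 + √23)² (k = (123 + (-3 + √(4 + 19)))² = (123 + (-3 + √23))² = (120 + √23)² ≈ 15574.)
(-10160 + k)/(x(-613, 100) - 275008) = (-10160 + (120 + √23)²)/((-613 + 100) - 275008) = (-10160 + (120 + √23)²)/(-513 - 275008) = (-10160 + (120 + √23)²)/(-275521) = (-10160 + (120 + √23)²)*(-1/275521) = 10160/275521 - (120 + √23)²/275521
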